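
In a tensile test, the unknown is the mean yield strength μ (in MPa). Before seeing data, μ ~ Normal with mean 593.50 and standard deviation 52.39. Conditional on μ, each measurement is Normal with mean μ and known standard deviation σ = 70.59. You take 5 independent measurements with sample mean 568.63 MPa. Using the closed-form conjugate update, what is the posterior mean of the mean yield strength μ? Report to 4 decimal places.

575.2547

For Normal data with known variance σ², a Normal(μ₀, σ₀²) prior on μ is conjugate. Posterior precision = 1/σ₀² + n/σ²; posterior mean is the precision-weighted average of μ₀ and x̄.
n·x̄ = 5·568.63 = 2843.15.
σ₀² = 52.39² = 2744.7121, σ² = 70.59² = 4982.9481; σ² + n·σ₀² = 4982.9481 + 5·2744.7121 = 18706.5086.
Posterior mean = (μ₀/σ₀² + n·x̄/σ²)/(1/σ₀² + n/σ²) = (σ²·μ₀ + σ₀²·n·x̄)/(σ² + n·σ₀²) = (4982.9481·593.50 + 2744.7121·2843.15)/18706.5086 = 10761007.904465/18706.5086 = 575.2547.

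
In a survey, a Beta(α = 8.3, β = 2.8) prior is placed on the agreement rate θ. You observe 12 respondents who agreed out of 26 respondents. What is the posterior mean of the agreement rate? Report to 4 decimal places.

The Beta prior is conjugate to a Binomial/Bernoulli likelihood; the update adds successes to α and failures to β.
Posterior: Beta(α+k, β+n−k) = Beta(8.3+12, 2.8+14) = Beta(20.3, 16.8).
Posterior mean = α/(α+β) = 20.3/37.1 = 0.5472.

0.5472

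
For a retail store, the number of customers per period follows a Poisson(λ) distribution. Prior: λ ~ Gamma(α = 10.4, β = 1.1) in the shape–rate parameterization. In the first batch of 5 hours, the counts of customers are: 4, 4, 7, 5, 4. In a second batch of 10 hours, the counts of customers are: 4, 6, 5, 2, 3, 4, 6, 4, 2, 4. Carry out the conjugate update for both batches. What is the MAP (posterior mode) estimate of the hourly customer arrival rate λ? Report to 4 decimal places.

4.5590

With a Gamma(shape α, rate β) prior, the Poisson likelihood is conjugate: the posterior is Gamma(α + ΣXᵢ, β + n).
Batch 1: sum of counts S = 24 over n = 5 hours.
After batch 1: Gamma(α+S, β+n) = Gamma(10.4+24, 1.1+5) = Gamma(34.4, 6.1).
Batch 2: sum of counts S = 40 over n = 10 hours.
After batch 2: Gamma(α+S, β+n) = Gamma(34.4+40, 6.1+10) = Gamma(74.4, 16.1).
Mode of Gamma(α,β) for α≥1 is (α−1)/β = 73.4/16.1 = 4.5590.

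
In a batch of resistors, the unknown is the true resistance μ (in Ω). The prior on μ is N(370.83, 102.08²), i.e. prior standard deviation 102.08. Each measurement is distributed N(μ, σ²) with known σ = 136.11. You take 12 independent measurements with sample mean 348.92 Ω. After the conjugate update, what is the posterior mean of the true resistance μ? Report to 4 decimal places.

For Normal data with known variance σ², a Normal(μ₀, σ₀²) prior on μ is conjugate. Posterior precision = 1/σ₀² + n/σ²; posterior mean is the precision-weighted average of μ₀ and x̄.
n·x̄ = 12·348.92 = 4187.04.
σ₀² = 102.08² = 10420.3264, σ² = 136.11² = 18525.9321; σ² + n·σ₀² = 18525.9321 + 12·10420.3264 = 143569.8489.
Posterior mean = (μ₀/σ₀² + n·x̄/σ²)/(1/σ₀² + n/σ²) = (σ²·μ₀ + σ₀²·n·x̄)/(σ² + n·σ₀²) = (18525.9321·370.83 + 10420.3264·4187.04)/143569.8489 = 50500294.850499/143569.8489 = 351.7472.

351.7472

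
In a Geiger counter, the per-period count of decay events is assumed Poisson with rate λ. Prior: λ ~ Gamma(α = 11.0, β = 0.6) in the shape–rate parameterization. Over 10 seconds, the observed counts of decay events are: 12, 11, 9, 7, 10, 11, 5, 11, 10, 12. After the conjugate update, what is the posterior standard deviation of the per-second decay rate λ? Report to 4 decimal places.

With a Gamma(shape α, rate β) prior, the Poisson likelihood is conjugate: the posterior is Gamma(α + ΣXᵢ, β + n).
Sum of counts S = 98 over n = 10 seconds.
Posterior: Gamma(α+S, β+n) = Gamma(11.0+98, 0.6+10) = Gamma(109.0, 10.6).
SD = √α/β = √109.0/10.6 = 0.9849.

0.9849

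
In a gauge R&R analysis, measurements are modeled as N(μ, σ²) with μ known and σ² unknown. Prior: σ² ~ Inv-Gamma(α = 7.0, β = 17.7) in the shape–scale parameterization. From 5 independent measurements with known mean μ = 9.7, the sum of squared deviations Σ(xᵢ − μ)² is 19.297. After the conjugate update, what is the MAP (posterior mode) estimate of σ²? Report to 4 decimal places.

With known mean μ and an Inverse-Gamma(α, β) prior on σ², the Normal likelihood is conjugate: posterior is Inv-Gamma(α + n/2, β + Σ(xᵢ−μ)²/2).
Posterior: Inv-Gamma(7.0 + 5/2, 17.7 + 19.297/2) = Inv-Gamma(9.50, 27.3485).
Mode = β/(α+1) = 27.3485/10.50 = 2.6046.

2.6046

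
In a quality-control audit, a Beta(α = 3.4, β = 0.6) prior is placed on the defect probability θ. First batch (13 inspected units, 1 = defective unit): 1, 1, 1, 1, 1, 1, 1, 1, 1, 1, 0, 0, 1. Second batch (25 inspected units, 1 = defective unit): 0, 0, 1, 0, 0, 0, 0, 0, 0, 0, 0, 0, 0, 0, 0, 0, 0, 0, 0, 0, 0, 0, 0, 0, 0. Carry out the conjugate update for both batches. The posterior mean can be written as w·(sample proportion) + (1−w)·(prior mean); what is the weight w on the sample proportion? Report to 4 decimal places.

0.9048

The Beta prior is conjugate to a Binomial/Bernoulli likelihood; the update adds successes to α and failures to β.
Total number of inspected units: n = 13 + 25 = 38.
Posterior mean = (α₀+k)/(α₀+β₀+n) = [n/(α₀+β₀+n)]·(k/n) + [(α₀+β₀)/(α₀+β₀+n)]·α₀/(α₀+β₀), so only n and the prior enter the weight.
The weight on the data is w = n/(α₀+β₀+n) = 38/(3.4+0.6+38) = 38/42.0 = 0.9048.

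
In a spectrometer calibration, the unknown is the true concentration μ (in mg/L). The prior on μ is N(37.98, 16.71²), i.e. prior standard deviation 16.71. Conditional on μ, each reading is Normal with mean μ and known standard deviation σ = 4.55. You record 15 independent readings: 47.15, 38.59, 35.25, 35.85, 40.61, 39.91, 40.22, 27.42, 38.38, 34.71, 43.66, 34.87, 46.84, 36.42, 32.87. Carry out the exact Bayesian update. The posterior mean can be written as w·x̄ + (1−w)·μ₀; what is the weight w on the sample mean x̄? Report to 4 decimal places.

For Normal data with known variance σ², a Normal(μ₀, σ₀²) prior on μ is conjugate. Posterior precision = 1/σ₀² + n/σ²; posterior mean is the precision-weighted average of μ₀ and x̄.
σ₀² = 16.71² = 279.2241, σ² = 4.55² = 20.7025. Prior precision 1/σ₀² = 1/279.2241; data precision n/σ² = 15/20.7025.
w = (n/σ²)/(1/σ₀² + n/σ²) = n·σ₀²/(σ² + n·σ₀²) = 15·279.2241/(20.7025 + 15·279.2241) = 4188.3615/4209.064 = 0.9951.

0.9951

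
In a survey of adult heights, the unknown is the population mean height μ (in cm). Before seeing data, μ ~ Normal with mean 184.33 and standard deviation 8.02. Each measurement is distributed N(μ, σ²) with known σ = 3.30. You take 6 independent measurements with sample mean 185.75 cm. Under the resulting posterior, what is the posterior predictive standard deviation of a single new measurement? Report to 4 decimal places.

For Normal data with known variance σ², a Normal(μ₀, σ₀²) prior on μ is conjugate. Posterior precision = 1/σ₀² + n/σ²; posterior mean is the precision-weighted average of μ₀ and x̄.
σ₀² = 8.02² = 64.3204, σ² = 3.30² = 10.89; σ² + n·σ₀² = 10.89 + 6·64.3204 = 396.8124.
Posterior precision = 1/σ₀² + n/σ² = 1/64.3204 + 6/10.89 = (σ² + n·σ₀²)/(σ₀²σ²) = 396.8124/(64.3204·10.89); posterior variance σₙ² = σ₀²σ²/(σ² + n·σ₀²) = 64.3204·10.89/396.8124 = 1.765190.
Predictive variance for one new observation = σₙ² + σ² = 64.3204·10.89/396.8124 + 10.89 = σ²·(σ₀² + 396.8124)/396.8124 = 10.89·461.1328/396.8124 = 12.655190; SD = √(10.89·461.1328/396.8124) = 3.5574.

3.5574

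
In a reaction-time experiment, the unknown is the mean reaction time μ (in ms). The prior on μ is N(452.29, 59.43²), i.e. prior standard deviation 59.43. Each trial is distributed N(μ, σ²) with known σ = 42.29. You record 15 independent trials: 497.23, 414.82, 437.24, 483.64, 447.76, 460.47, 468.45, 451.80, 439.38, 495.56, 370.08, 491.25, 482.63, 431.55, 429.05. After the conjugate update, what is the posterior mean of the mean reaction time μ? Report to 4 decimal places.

453.3579

For Normal data with known variance σ², a Normal(μ₀, σ₀²) prior on μ is conjugate. Posterior precision = 1/σ₀² + n/σ²; posterior mean is the precision-weighted average of μ₀ and x̄.
Σxᵢ = 497.23 + 414.82 + 437.24 + 483.64 + 447.76 + 460.47 + 468.45 + 451.80 + 439.38 + 495.56 + 370.08 + 491.25 + 482.63 + 431.55 + 429.05 = 6800.91, so n·x̄ = 6800.91.
σ₀² = 59.43² = 3531.9249, σ² = 42.29² = 1788.4441; σ² + n·σ₀² = 1788.4441 + 15·3531.9249 = 54767.3176.
Posterior mean = (μ₀/σ₀² + n·x̄/σ²)/(1/σ₀² + n/σ²) = (σ²·μ₀ + σ₀²·n·x̄)/(σ² + n·σ₀²) = (1788.4441·452.29 + 3531.9249·6800.91)/54767.3176 = 24829198.753648/54767.3176 = 453.3579.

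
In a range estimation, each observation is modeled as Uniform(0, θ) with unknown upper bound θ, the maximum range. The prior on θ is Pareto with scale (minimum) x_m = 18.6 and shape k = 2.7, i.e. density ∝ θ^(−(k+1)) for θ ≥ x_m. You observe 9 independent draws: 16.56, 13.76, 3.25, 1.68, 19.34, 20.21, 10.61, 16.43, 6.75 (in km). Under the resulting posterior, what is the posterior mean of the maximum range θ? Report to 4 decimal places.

A Pareto(scale x_m, shape k) prior on the upper bound θ of Uniform(0, θ) is conjugate: posterior is Pareto(max(x_m, max xᵢ), k + n).
Sample maximum = 20.21; prior scale x_m = 18.6 → posterior scale = max = 20.21.
Posterior shape = 2.7 + 9 = 11.7.
E[θ|data] = k·x_m/(k−1) = 11.7·20.21/10.7 = 22.0988.

22.0988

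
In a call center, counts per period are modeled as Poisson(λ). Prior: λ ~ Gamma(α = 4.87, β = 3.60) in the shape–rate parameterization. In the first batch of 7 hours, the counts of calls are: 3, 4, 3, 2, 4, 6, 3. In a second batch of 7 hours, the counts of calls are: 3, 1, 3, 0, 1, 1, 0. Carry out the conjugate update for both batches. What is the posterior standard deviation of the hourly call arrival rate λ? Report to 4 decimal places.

0.3542

With a Gamma(shape α, rate β) prior, the Poisson likelihood is conjugate: the posterior is Gamma(α + ΣXᵢ, β + n).
Batch 1: sum of counts S = 25 over n = 7 hours.
After batch 1: Gamma(α+S, β+n) = Gamma(4.87+25, 3.60+7) = Gamma(29.87, 10.60).
Batch 2: sum of counts S = 9 over n = 7 hours.
After batch 2: Gamma(α+S, β+n) = Gamma(29.87+9, 10.60+7) = Gamma(38.87, 17.60).
SD = √α/β = √38.87/17.60 = 0.3542.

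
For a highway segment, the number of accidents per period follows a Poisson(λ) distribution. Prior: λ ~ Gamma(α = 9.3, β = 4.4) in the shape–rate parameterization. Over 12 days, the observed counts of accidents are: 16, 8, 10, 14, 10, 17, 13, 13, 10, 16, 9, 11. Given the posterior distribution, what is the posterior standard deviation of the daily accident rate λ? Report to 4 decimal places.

With a Gamma(shape α, rate β) prior, the Poisson likelihood is conjugate: the posterior is Gamma(α + ΣXᵢ, β + n).
Sum of counts S = 147 over n = 12 days.
Posterior: Gamma(α+S, β+n) = Gamma(9.3+147, 4.4+12) = Gamma(156.3, 16.4).
SD = √α/β = √156.3/16.4 = 0.7623.

0.7623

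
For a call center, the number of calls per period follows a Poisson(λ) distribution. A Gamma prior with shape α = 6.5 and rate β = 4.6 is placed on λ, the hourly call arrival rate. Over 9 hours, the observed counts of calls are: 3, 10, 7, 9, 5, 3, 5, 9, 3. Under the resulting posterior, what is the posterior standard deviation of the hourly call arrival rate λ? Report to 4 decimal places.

0.5719

With a Gamma(shape α, rate β) prior, the Poisson likelihood is conjugate: the posterior is Gamma(α + ΣXᵢ, β + n).
Sum of counts S = 54 over n = 9 hours.
Posterior: Gamma(α+S, β+n) = Gamma(6.5+54, 4.6+9) = Gamma(60.5, 13.6).
SD = √α/β = √60.5/13.6 = 0.5719.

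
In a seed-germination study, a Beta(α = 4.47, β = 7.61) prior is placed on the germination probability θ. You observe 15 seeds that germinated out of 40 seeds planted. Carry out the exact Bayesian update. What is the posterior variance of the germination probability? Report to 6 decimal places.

The Beta prior is conjugate to a Binomial/Bernoulli likelihood; the update adds successes to α and failures to β.
Posterior: Beta(α+k, β+n−k) = Beta(4.47+15, 7.61+25) = Beta(19.47, 32.61).
Var = αβ/((α+β)²(α+β+1)) = 19.47·32.61/(52.08²·53.08) = 0.004410.

0.004410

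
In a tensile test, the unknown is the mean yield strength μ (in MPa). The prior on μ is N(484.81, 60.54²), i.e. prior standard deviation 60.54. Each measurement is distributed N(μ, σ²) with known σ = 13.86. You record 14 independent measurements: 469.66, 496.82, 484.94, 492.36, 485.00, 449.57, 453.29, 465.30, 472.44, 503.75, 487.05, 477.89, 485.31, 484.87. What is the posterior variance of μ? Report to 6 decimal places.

13.670221

For Normal data with known variance σ², a Normal(μ₀, σ₀²) prior on μ is conjugate. Posterior precision = 1/σ₀² + n/σ²; posterior mean is the precision-weighted average of μ₀ and x̄.
σ₀² = 60.54² = 3665.0916, σ² = 13.86² = 192.0996; σ² + n·σ₀² = 192.0996 + 14·3665.0916 = 51503.382.
Posterior precision = 1/σ₀² + n/σ² = 1/3665.0916 + 14/192.0996 = (σ² + n·σ₀²)/(σ₀²σ²) = 51503.382/(3665.0916·192.0996); posterior variance σₙ² = σ₀²σ²/(σ² + n·σ₀²) = 3665.0916·192.0996/51503.382 = 13.670221.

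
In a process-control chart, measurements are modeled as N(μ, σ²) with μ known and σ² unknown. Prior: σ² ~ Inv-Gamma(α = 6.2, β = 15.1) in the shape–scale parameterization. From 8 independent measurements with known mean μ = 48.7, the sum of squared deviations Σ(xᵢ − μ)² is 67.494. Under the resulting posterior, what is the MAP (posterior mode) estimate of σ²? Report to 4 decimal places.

With known mean μ and an Inverse-Gamma(α, β) prior on σ², the Normal likelihood is conjugate: posterior is Inv-Gamma(α + n/2, β + Σ(xᵢ−μ)²/2).
Posterior: Inv-Gamma(6.2 + 8/2, 15.1 + 67.494/2) = Inv-Gamma(10.20, 48.8470).
Mode = β/(α+1) = 48.8470/11.20 = 4.3613.

4.3613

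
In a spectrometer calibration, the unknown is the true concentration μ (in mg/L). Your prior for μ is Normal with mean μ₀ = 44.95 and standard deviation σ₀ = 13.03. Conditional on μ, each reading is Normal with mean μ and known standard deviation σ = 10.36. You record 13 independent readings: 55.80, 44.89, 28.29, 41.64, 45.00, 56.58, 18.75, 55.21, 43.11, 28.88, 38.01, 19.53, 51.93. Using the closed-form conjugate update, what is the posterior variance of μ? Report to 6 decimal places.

7.873261

For Normal data with known variance σ², a Normal(μ₀, σ₀²) prior on μ is conjugate. Posterior precision = 1/σ₀² + n/σ²; posterior mean is the precision-weighted average of μ₀ and x̄.
σ₀² = 13.03² = 169.7809, σ² = 10.36² = 107.3296; σ² + n·σ₀² = 107.3296 + 13·169.7809 = 2314.4813.
Posterior precision = 1/σ₀² + n/σ² = 1/169.7809 + 13/107.3296 = (σ² + n·σ₀²)/(σ₀²σ²) = 2314.4813/(169.7809·107.3296); posterior variance σₙ² = σ₀²σ²/(σ² + n·σ₀²) = 169.7809·107.3296/2314.4813 = 7.873261.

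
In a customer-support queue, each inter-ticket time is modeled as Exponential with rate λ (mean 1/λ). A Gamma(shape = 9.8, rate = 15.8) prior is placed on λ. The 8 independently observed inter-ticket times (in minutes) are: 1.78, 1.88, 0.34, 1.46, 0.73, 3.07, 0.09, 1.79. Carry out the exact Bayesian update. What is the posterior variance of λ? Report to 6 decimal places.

With a Gamma(shape α, rate β) prior on the exponential rate λ, the posterior after n observations with total T = Σxᵢ is Gamma(α+n, β+T).
Sum of observations T = 11.14 minutes; n = 8.
Posterior: Gamma(9.8+8, 15.8+11.14) = Gamma(17.8, 26.94).
Var = α/β² = 0.024526.

0.024526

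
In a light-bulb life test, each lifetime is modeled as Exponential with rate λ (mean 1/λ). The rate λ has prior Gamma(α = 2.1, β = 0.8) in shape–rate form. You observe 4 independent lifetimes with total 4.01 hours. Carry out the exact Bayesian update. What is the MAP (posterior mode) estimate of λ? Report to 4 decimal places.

1.0603

With a Gamma(shape α, rate β) prior on the exponential rate λ, the posterior after n observations with total T = Σxᵢ is Gamma(α+n, β+T).
Posterior: Gamma(2.1+4, 0.8+4.01) = Gamma(6.1, 4.81).
Mode = (α−1)/β = 1.0603.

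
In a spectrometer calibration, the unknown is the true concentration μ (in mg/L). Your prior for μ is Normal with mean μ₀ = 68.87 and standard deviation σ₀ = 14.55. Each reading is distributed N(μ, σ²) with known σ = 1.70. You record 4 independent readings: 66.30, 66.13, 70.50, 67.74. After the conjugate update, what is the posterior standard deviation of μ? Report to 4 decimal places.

0.8486

For Normal data with known variance σ², a Normal(μ₀, σ₀²) prior on μ is conjugate. Posterior precision = 1/σ₀² + n/σ²; posterior mean is the precision-weighted average of μ₀ and x̄.
σ₀² = 14.55² = 211.7025, σ² = 1.70² = 2.89; σ² + n·σ₀² = 2.89 + 4·211.7025 = 849.7.
Posterior precision = 1/σ₀² + n/σ² = 1/211.7025 + 4/2.89 = (σ² + n·σ₀²)/(σ₀²σ²) = 849.7/(211.7025·2.89); posterior variance σₙ² = σ₀²σ²/(σ² + n·σ₀²) = 211.7025·2.89/849.7 = 0.720043.
Posterior SD = √σₙ² = √(211.7025·2.89/849.7) = 0.8486.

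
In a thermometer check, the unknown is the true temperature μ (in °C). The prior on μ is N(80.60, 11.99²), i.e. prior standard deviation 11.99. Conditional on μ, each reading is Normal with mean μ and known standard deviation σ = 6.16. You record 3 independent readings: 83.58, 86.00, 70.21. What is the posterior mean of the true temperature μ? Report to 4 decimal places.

79.9842

For Normal data with known variance σ², a Normal(μ₀, σ₀²) prior on μ is conjugate. Posterior precision = 1/σ₀² + n/σ²; posterior mean is the precision-weighted average of μ₀ and x̄.
Σxᵢ = 83.58 + 86.00 + 70.21 = 239.79, so n·x̄ = 239.79.
σ₀² = 11.99² = 143.7601, σ² = 6.16² = 37.9456; σ² + n·σ₀² = 37.9456 + 3·143.7601 = 469.2259.
Posterior mean = (μ₀/σ₀² + n·x̄/σ²)/(1/σ₀² + n/σ²) = (σ²·μ₀ + σ₀²·n·x̄)/(σ² + n·σ₀²) = (37.9456·80.60 + 143.7601·239.79)/469.2259 = 37530.649739/469.2259 = 79.9842.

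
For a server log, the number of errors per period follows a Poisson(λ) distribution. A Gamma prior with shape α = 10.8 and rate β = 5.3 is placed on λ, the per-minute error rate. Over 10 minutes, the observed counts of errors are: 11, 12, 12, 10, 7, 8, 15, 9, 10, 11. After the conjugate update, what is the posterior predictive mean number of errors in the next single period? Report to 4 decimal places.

7.5686

With a Gamma(shape α, rate β) prior, the Poisson likelihood is conjugate: the posterior is Gamma(α + ΣXᵢ, β + n).
Sum of counts S = 105 over n = 10 minutes.
Posterior: Gamma(α+S, β+n) = Gamma(10.8+105, 5.3+10) = Gamma(115.8, 15.3).
The predictive distribution for one future period is NegBinom with mean α/β = 7.5686.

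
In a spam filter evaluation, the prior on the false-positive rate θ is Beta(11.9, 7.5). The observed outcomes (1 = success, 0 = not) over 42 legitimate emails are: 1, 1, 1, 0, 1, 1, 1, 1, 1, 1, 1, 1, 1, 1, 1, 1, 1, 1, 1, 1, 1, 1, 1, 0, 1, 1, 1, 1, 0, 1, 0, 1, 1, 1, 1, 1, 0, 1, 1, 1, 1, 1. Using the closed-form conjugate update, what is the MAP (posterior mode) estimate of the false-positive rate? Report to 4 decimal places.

0.8064

The Beta prior is conjugate to a Binomial/Bernoulli likelihood; the update adds successes to α and failures to β.
Posterior: Beta(α+k, β+n−k) = Beta(11.9+37, 7.5+5) = Beta(48.9, 12.5).
Mode of Beta(a,b) for a,b>1 is (a−1)/(a+b−2) = 47.9/59.4 = 0.8064.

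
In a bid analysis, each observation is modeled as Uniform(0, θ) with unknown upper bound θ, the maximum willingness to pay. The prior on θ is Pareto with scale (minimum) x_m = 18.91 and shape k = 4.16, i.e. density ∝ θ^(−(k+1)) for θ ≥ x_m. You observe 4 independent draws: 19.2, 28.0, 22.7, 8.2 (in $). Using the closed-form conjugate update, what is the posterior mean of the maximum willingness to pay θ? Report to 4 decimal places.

31.9106

A Pareto(scale x_m, shape k) prior on the upper bound θ of Uniform(0, θ) is conjugate: posterior is Pareto(max(x_m, max xᵢ), k + n).
Sample maximum = 28.0; prior scale x_m = 18.91 → posterior scale = max = 28.00.
Posterior shape = 4.16 + 4 = 8.16.
E[θ|data] = k·x_m/(k−1) = 8.16·28.00/7.16 = 31.9106.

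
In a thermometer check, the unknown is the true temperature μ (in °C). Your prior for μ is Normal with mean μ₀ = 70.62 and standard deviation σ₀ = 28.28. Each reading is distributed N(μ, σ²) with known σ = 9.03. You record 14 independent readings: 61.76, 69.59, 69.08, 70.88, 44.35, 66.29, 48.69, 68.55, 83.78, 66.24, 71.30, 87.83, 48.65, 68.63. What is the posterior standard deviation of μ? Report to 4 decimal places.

For Normal data with known variance σ², a Normal(μ₀, σ₀²) prior on μ is conjugate. Posterior precision = 1/σ₀² + n/σ²; posterior mean is the precision-weighted average of μ₀ and x̄.
σ₀² = 28.28² = 799.7584, σ² = 9.03² = 81.5409; σ² + n·σ₀² = 81.5409 + 14·799.7584 = 11278.1585.
Posterior precision = 1/σ₀² + n/σ² = 1/799.7584 + 14/81.5409 = (σ² + n·σ₀²)/(σ₀²σ²) = 11278.1585/(799.7584·81.5409); posterior variance σₙ² = σ₀²σ²/(σ² + n·σ₀²) = 799.7584·81.5409/11278.1585 = 5.782240.
Posterior SD = √σₙ² = √(799.7584·81.5409/11278.1585) = 2.4046.

2.4046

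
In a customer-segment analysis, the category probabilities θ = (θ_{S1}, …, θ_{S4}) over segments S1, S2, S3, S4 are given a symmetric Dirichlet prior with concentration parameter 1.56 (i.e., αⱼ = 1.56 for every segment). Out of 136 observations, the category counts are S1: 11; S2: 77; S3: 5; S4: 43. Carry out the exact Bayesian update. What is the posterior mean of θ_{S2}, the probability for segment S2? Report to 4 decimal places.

The Dirichlet prior is conjugate to the Multinomial likelihood: each posterior αⱼ = prior αⱼ + observed count nⱼ.
Posterior concentration: (12.56, 78.56, 6.56, 44.56), total = 142.24.
E[θ_{S2}|data] = α_{S2}/Σα = 78.56/142.24 = 0.5523.

0.5523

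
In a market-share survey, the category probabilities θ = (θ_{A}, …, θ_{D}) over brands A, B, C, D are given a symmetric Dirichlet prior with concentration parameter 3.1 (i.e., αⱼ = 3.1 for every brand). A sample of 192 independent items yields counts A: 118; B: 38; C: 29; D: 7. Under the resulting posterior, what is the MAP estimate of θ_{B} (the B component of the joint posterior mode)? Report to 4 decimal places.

0.2001

The Dirichlet prior is conjugate to the Multinomial likelihood: each posterior αⱼ = prior αⱼ + observed count nⱼ.
Posterior concentration: (121.1, 41.1, 32.1, 10.1), total = 204.4.
Joint mode component: (α_{B}−1)/(Σα−K) = 40.1/200.4 = 0.2001.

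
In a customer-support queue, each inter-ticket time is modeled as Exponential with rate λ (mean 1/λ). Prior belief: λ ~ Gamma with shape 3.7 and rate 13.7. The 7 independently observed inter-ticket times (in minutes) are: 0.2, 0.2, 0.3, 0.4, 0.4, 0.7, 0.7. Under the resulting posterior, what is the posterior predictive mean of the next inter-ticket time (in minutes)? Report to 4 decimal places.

1.7113

With a Gamma(shape α, rate β) prior on the exponential rate λ, the posterior after n observations with total T = Σxᵢ is Gamma(α+n, β+T).
Sum of observations T = 2.9 minutes; n = 7.
Posterior: Gamma(3.7+7, 13.7+2.9) = Gamma(10.7, 16.6).
The predictive distribution for the next observation is Lomax; its mean is β/(α−1) = 16.6/9.7 = 1.7113.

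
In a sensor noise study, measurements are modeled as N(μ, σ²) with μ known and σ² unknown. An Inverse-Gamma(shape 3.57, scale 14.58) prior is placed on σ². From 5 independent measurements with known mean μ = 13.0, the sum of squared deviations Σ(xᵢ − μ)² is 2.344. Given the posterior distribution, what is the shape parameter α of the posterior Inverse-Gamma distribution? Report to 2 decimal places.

6.07

With known mean μ and an Inverse-Gamma(α, β) prior on σ², the Normal likelihood is conjugate: posterior is Inv-Gamma(α + n/2, β + Σ(xᵢ−μ)²/2).
Posterior: Inv-Gamma(3.57 + 5/2, 14.58 + 2.344/2) = Inv-Gamma(6.07, 15.7520).
Posterior α = 6.07.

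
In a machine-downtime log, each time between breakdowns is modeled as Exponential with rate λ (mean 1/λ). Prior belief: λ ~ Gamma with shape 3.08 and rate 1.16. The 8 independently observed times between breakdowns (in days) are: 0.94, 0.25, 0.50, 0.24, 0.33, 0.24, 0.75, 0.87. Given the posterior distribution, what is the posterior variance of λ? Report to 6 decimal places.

With a Gamma(shape α, rate β) prior on the exponential rate λ, the posterior after n observations with total T = Σxᵢ is Gamma(α+n, β+T).
Sum of observations T = 4.12 days; n = 8.
Posterior: Gamma(3.08+8, 1.16+4.12) = Gamma(11.08, 5.28).
Var = α/β² = 0.397440.

0.397440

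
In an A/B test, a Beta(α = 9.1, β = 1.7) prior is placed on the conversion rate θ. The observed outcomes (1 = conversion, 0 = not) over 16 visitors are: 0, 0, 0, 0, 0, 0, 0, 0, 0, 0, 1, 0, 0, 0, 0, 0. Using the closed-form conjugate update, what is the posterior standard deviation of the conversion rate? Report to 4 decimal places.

The Beta prior is conjugate to a Binomial/Bernoulli likelihood; the update adds successes to α and failures to β.
Posterior: Beta(α+k, β+n−k) = Beta(9.1+1, 1.7+15) = Beta(10.1, 16.7).
Var = αβ/((α+β)²(α+β+1)) = 10.1·16.7/(26.8²·27.8) = 0.00844741; SD = √0.00844741 = 0.0919.

0.0919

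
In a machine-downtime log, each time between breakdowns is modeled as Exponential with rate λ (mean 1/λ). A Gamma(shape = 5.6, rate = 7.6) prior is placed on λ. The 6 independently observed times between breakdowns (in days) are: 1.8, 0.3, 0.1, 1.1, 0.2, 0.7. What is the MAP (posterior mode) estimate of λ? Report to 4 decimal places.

0.8983

With a Gamma(shape α, rate β) prior on the exponential rate λ, the posterior after n observations with total T = Σxᵢ is Gamma(α+n, β+T).
Sum of observations T = 4.2 days; n = 6.
Posterior: Gamma(5.6+6, 7.6+4.2) = Gamma(11.6, 11.8).
Mode = (α−1)/β = 0.8983.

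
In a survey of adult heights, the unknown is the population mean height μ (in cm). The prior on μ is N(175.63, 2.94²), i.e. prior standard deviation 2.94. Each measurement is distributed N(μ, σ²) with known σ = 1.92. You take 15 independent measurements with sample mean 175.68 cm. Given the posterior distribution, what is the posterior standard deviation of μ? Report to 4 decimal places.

0.4888

For Normal data with known variance σ², a Normal(μ₀, σ₀²) prior on μ is conjugate. Posterior precision = 1/σ₀² + n/σ²; posterior mean is the precision-weighted average of μ₀ and x̄.
σ₀² = 2.94² = 8.6436, σ² = 1.92² = 3.6864; σ² + n·σ₀² = 3.6864 + 15·8.6436 = 133.3404.
Posterior precision = 1/σ₀² + n/σ² = 1/8.6436 + 15/3.6864 = (σ² + n·σ₀²)/(σ₀²σ²) = 133.3404/(8.6436·3.6864); posterior variance σₙ² = σ₀²σ²/(σ² + n·σ₀²) = 8.6436·3.6864/133.3404 = 0.238966.
Posterior SD = √σₙ² = √(8.6436·3.6864/133.3404) = 0.4888.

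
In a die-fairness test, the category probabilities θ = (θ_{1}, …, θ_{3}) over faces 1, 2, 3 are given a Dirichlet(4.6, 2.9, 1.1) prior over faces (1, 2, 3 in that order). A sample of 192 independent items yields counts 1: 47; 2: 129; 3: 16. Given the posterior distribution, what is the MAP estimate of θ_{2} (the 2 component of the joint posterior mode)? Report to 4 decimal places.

The Dirichlet prior is conjugate to the Multinomial likelihood: each posterior αⱼ = prior αⱼ + observed count nⱼ.
Posterior concentration: (51.6, 131.9, 17.1), total = 200.6.
Joint mode component: (α_{2}−1)/(Σα−K) = 130.9/197.6 = 0.6624.

0.6624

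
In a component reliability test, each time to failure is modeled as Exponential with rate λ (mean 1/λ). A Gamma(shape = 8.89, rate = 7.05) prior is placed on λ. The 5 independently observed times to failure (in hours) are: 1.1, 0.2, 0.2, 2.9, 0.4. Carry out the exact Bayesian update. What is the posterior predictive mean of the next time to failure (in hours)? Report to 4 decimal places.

0.9193

With a Gamma(shape α, rate β) prior on the exponential rate λ, the posterior after n observations with total T = Σxᵢ is Gamma(α+n, β+T).
Sum of observations T = 4.8 hours; n = 5.
Posterior: Gamma(8.89+5, 7.05+4.8) = Gamma(13.89, 11.85).
The predictive distribution for the next observation is Lomax; its mean is β/(α−1) = 11.85/12.89 = 0.9193.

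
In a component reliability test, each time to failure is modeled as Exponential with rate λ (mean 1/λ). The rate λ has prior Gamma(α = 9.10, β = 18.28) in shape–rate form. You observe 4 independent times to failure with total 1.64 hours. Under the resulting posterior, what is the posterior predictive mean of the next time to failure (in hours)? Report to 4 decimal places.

1.6463

With a Gamma(shape α, rate β) prior on the exponential rate λ, the posterior after n observations with total T = Σxᵢ is Gamma(α+n, β+T).
Posterior: Gamma(9.10+4, 18.28+1.64) = Gamma(13.10, 19.92).
The predictive distribution for the next observation is Lomax; its mean is β/(α−1) = 19.92/12.10 = 1.6463.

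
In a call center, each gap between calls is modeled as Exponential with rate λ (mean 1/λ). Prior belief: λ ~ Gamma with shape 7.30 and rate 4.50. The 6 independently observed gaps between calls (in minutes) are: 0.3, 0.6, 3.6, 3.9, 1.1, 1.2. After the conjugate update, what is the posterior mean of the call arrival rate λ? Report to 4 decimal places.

0.8750

With a Gamma(shape α, rate β) prior on the exponential rate λ, the posterior after n observations with total T = Σxᵢ is Gamma(α+n, β+T).
Sum of observations T = 10.7 minutes; n = 6.
Posterior: Gamma(7.30+6, 4.50+10.7) = Gamma(13.30, 15.20).
Posterior mean of λ = α/β = 13.30/15.20 = 0.8750.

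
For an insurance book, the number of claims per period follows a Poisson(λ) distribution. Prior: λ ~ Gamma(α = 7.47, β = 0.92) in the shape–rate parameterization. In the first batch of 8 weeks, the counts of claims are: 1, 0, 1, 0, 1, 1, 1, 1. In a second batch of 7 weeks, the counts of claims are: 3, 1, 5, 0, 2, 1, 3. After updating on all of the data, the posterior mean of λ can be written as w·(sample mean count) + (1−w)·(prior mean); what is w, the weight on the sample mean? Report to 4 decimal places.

With a Gamma(shape α, rate β) prior, the Poisson likelihood is conjugate: the posterior is Gamma(α + ΣXᵢ, β + n).
Total number of weeks: n = 8 + 7 = 15.
Posterior mean = (α₀+S)/(β₀+n) = [n/(β₀+n)]·(S/n) + [β₀/(β₀+n)]·(α₀/β₀), so only n and β₀ enter the weight.
Weight on data w = n/(β₀+n) = 15/(0.92+15) = 15/15.92 = 0.9422.

0.9422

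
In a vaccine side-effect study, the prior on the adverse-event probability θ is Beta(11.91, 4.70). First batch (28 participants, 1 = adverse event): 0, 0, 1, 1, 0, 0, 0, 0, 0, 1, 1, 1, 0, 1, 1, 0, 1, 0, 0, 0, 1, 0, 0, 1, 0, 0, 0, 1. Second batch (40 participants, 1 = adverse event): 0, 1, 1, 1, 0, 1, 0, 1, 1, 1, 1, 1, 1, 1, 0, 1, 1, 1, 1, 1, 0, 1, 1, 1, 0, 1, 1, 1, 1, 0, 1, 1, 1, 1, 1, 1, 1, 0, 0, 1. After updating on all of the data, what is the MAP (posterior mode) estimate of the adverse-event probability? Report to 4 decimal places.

The Beta prior is conjugate to a Binomial/Bernoulli likelihood; the update adds successes to α and failures to β.
After batch 1: Beta(11.91+11, 4.70+17) = Beta(22.91, 21.70).
After batch 2: Beta(22.91+31, 21.70+9) = Beta(53.91, 30.70).
Mode of Beta(a,b) for a,b>1 is (a−1)/(a+b−2) = 52.91/82.61 = 0.6405.

0.6405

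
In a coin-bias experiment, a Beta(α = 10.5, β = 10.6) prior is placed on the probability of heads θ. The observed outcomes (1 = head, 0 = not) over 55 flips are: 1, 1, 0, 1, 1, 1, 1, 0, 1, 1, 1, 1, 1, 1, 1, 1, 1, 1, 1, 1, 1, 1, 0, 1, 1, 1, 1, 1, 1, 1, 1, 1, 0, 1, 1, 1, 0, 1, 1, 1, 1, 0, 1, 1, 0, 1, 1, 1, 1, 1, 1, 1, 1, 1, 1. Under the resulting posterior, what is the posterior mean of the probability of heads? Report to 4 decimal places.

The Beta prior is conjugate to a Binomial/Bernoulli likelihood; the update adds successes to α and failures to β.
Posterior: Beta(α+k, β+n−k) = Beta(10.5+48, 10.6+7) = Beta(58.5, 17.6).
Posterior mean = α/(α+β) = 58.5/76.1 = 0.7687.

0.7687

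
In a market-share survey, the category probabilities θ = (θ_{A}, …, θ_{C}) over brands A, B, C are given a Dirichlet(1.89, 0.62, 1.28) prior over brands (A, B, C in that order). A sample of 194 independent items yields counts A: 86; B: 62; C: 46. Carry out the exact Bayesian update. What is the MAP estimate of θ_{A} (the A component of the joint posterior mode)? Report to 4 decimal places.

The Dirichlet prior is conjugate to the Multinomial likelihood: each posterior αⱼ = prior αⱼ + observed count nⱼ.
Posterior concentration: (87.89, 62.62, 47.28), total = 197.79.
Joint mode component: (α_{A}−1)/(Σα−K) = 86.89/194.79 = 0.4461.

0.4461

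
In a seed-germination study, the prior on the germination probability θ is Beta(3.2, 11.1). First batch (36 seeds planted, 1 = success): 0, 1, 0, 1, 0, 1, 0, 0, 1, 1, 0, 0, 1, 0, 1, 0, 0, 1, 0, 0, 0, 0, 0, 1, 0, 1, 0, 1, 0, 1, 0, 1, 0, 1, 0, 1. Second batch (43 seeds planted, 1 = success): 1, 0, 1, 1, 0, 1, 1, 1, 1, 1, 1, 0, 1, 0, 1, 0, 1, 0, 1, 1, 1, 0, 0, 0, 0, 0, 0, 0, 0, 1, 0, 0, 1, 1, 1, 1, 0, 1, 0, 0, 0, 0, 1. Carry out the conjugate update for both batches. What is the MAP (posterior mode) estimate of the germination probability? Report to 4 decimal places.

0.4294

The Beta prior is conjugate to a Binomial/Bernoulli likelihood; the update adds successes to α and failures to β.
After batch 1: Beta(3.2+15, 11.1+21) = Beta(18.2, 32.1).
After batch 2: Beta(18.2+22, 32.1+21) = Beta(40.2, 53.1).
Mode of Beta(a,b) for a,b>1 is (a−1)/(a+b−2) = 39.2/91.3 = 0.4294.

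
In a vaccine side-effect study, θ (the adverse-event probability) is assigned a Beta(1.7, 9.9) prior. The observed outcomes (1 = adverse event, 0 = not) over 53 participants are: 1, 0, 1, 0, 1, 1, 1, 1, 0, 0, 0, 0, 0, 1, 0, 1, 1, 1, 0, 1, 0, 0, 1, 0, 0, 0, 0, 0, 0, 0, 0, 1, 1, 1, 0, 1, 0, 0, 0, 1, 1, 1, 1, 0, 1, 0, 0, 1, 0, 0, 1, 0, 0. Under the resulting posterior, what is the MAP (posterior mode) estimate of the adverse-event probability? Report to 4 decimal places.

The Beta prior is conjugate to a Binomial/Bernoulli likelihood; the update adds successes to α and failures to β.
Posterior: Beta(α+k, β+n−k) = Beta(1.7+23, 9.9+30) = Beta(24.7, 39.9).
Mode of Beta(a,b) for a,b>1 is (a−1)/(a+b−2) = 23.7/62.6 = 0.3786.

0.3786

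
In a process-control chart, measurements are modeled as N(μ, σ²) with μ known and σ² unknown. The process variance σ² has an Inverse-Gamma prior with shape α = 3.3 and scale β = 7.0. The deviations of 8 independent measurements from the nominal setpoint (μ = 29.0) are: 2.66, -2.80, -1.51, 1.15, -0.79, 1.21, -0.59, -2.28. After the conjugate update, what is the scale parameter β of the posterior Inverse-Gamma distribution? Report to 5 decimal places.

With known mean μ and an Inverse-Gamma(α, β) prior on σ², the Normal likelihood is conjugate: posterior is Inv-Gamma(α + n/2, β + Σ(xᵢ−μ)²/2).
Σ(xᵢ−μ)² = (2.66)² + (-2.80)² + (-1.51)² + (1.15)² + (-0.79)² + (1.21)² + (-0.59)² + (-2.28)² = 26.1529.
Posterior: Inv-Gamma(3.3 + 8/2, 7.0 + 26.1529/2) = Inv-Gamma(7.30, 20.07645).
Posterior β = 20.07645.

20.07645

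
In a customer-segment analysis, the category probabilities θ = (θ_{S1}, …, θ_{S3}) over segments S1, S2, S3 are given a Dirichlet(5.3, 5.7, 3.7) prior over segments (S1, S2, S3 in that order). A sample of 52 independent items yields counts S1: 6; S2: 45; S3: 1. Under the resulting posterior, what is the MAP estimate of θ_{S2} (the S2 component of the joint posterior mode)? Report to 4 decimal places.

The Dirichlet prior is conjugate to the Multinomial likelihood: each posterior αⱼ = prior αⱼ + observed count nⱼ.
Posterior concentration: (11.3, 50.7, 4.7), total = 66.7.
Joint mode component: (α_{S2}−1)/(Σα−K) = 49.7/63.7 = 0.7802.

0.7802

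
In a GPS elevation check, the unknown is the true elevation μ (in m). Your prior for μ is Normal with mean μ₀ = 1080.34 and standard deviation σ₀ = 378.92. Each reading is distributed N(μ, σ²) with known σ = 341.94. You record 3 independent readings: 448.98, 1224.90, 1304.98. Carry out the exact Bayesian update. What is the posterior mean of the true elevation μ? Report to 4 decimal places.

For Normal data with known variance σ², a Normal(μ₀, σ₀²) prior on μ is conjugate. Posterior precision = 1/σ₀² + n/σ²; posterior mean is the precision-weighted average of μ₀ and x̄.
Σxᵢ = 448.98 + 1224.90 + 1304.98 = 2978.86, so n·x̄ = 2978.86.
σ₀² = 378.92² = 143580.3664, σ² = 341.94² = 116922.9636; σ² + n·σ₀² = 116922.9636 + 3·143580.3664 = 547664.0628.
Posterior mean = (μ₀/σ₀² + n·x̄/σ²)/(1/σ₀² + n/σ²) = (σ²·μ₀ + σ₀²·n·x̄)/(σ² + n·σ₀²) = (116922.9636·1080.34 + 143580.3664·2978.86)/547664.0628 = 554022364.749928/547664.0628 = 1011.6099.

1011.6099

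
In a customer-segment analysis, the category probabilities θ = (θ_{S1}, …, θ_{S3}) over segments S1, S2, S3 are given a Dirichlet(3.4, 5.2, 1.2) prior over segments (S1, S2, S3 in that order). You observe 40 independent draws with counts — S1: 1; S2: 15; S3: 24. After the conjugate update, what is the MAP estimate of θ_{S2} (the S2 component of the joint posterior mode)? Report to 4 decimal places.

The Dirichlet prior is conjugate to the Multinomial likelihood: each posterior αⱼ = prior αⱼ + observed count nⱼ.
Posterior concentration: (4.4, 20.2, 25.2), total = 49.8.
Joint mode component: (α_{S2}−1)/(Σα−K) = 19.2/46.8 = 0.4103.

0.4103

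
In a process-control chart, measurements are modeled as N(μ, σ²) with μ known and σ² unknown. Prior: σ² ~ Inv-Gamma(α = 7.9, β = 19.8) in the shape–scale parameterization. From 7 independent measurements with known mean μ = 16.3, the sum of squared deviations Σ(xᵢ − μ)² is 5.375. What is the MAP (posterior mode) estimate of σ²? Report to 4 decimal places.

With known mean μ and an Inverse-Gamma(α, β) prior on σ², the Normal likelihood is conjugate: posterior is Inv-Gamma(α + n/2, β + Σ(xᵢ−μ)²/2).
Posterior: Inv-Gamma(7.9 + 7/2, 19.8 + 5.375/2) = Inv-Gamma(11.40, 22.4875).
Mode = β/(α+1) = 22.4875/12.40 = 1.8135.

1.8135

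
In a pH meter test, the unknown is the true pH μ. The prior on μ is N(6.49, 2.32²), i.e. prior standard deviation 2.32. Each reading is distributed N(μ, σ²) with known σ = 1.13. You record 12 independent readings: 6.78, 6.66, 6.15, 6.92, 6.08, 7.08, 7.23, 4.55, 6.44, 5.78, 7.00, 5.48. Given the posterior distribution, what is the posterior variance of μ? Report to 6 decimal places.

0.104345

For Normal data with known variance σ², a Normal(μ₀, σ₀²) prior on μ is conjugate. Posterior precision = 1/σ₀² + n/σ²; posterior mean is the precision-weighted average of μ₀ and x̄.
σ₀² = 2.32² = 5.3824, σ² = 1.13² = 1.2769; σ² + n·σ₀² = 1.2769 + 12·5.3824 = 65.8657.
Posterior precision = 1/σ₀² + n/σ² = 1/5.3824 + 12/1.2769 = (σ² + n·σ₀²)/(σ₀²σ²) = 65.8657/(5.3824·1.2769); posterior variance σₙ² = σ₀²σ²/(σ² + n·σ₀²) = 5.3824·1.2769/65.8657 = 0.104345.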